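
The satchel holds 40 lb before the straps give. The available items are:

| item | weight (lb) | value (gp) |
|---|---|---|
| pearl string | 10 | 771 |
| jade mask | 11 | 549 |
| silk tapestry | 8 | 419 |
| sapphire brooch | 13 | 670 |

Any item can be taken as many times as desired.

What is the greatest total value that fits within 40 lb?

Ranking by ratio (value/lb): pearl string 77.10, silk tapestry 52.38, sapphire brooch 51.54.
The ratio ordering already packs tightly: 4×pearl string, 40 lb, 3084.
No other feasible combination exceeds 3084.

3084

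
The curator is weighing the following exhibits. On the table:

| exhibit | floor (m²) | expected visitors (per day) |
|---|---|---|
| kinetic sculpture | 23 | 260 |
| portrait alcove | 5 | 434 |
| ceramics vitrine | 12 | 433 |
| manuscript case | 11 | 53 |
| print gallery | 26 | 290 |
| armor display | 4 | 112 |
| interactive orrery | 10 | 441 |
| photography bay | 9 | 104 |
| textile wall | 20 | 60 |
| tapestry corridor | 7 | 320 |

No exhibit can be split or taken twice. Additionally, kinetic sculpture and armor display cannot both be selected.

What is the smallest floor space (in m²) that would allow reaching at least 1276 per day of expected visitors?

Minimise m² subject to total expected visitors ≥ 1276.
portrait alcove + armor display + interactive orrery + tapestry corridor reaches 1307 using 26 m².
No combination under 26 m² hits 1276.

26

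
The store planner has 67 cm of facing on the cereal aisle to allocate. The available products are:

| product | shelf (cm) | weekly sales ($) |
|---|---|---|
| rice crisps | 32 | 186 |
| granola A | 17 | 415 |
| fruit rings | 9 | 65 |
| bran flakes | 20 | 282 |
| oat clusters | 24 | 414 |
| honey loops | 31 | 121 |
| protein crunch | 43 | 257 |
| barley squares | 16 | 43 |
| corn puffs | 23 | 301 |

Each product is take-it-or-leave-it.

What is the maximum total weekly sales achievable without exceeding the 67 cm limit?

Density check — granola A 24.41, oat clusters 17.25, bran flakes 14.10 are the best per cm.
Taking the top-ratio products first gives granola A + bran flakes + oat clusters for 1111 (61 cm).
The 20 cm tied up in bran flakes is better spent on corn puffs — total rises to 1130 (64 cm).
The closest alternative, granola A + bran flakes + oat clusters, reaches only 1111.

1130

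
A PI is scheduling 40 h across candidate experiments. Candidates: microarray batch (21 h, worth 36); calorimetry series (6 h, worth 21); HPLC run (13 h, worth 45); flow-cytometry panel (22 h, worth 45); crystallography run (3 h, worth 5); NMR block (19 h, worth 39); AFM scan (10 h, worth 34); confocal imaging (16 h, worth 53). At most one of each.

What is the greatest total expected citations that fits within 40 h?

132

Density check — calorimetry series 3.50, HPLC run 3.46, AFM scan 3.40, confocal imaging 3.31 are the best per h.
Greedy by ratio would take calorimetry series + HPLC run + crystallography run + AFM scan: 32 h used, total 105.
The 9 h tied up in calorimetry series and crystallography run is better spent on confocal imaging — total rises to 132 (39 h).
Runner-up calorimetry series + HPLC run + crystallography run + confocal imaging tops out at 124.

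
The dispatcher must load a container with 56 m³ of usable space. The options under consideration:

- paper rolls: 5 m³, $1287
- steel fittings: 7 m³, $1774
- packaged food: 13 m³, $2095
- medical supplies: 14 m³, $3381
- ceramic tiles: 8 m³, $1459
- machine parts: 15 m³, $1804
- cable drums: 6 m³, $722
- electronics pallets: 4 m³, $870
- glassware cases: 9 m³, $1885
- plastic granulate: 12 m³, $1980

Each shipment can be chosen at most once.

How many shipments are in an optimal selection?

Best achievable revenue is 11881.
One optimal bundle: paper rolls + steel fittings + packaged food + medical supplies + ceramic tiles + glassware cases (56 m³).
Every optimal selection uses 6 shipments.

6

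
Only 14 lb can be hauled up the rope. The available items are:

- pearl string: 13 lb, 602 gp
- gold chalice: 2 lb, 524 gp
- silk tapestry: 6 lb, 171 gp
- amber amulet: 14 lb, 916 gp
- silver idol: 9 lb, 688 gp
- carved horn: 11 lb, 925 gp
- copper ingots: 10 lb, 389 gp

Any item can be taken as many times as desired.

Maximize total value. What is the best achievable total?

7×gold chalice uses 14 of the 14 lb and totals 3668.
No other feasible combination exceeds 3668.

3668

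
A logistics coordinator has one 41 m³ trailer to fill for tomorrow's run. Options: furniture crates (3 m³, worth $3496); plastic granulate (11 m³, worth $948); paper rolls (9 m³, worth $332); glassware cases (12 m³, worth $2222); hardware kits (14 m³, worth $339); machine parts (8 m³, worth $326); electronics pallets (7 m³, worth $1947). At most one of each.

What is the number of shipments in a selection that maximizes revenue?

5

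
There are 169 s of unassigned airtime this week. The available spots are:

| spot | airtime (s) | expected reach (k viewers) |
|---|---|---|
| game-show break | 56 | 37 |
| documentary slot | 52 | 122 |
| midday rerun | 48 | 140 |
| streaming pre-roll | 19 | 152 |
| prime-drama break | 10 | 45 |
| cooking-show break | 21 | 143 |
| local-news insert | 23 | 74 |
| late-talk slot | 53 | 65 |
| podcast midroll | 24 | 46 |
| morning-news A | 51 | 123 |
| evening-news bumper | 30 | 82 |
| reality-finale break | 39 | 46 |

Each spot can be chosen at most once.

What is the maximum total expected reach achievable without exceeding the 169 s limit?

640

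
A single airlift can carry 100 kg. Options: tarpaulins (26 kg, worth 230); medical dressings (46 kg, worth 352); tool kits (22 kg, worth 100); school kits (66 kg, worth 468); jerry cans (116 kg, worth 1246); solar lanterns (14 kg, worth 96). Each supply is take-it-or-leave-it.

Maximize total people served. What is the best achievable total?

A density-first pass picks tarpaulins + medical dressings + solar lanterns — 678 at 86 kg.
Replace medical dressings and solar lanterns with school kits: the trade gains 20 net, giving 698 at 92 kg.

698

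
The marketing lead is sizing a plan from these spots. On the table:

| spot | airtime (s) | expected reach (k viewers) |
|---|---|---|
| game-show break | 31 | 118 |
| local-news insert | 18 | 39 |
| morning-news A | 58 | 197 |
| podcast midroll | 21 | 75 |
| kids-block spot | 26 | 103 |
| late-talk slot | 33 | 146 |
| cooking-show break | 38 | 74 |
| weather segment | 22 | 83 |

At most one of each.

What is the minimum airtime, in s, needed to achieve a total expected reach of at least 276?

Need the lightest bundle worth ≥ 276.
game-show break + podcast midroll + weather segment: 276 expected reach at 74 s.
Below 74 s the best achievable stays under 276.

74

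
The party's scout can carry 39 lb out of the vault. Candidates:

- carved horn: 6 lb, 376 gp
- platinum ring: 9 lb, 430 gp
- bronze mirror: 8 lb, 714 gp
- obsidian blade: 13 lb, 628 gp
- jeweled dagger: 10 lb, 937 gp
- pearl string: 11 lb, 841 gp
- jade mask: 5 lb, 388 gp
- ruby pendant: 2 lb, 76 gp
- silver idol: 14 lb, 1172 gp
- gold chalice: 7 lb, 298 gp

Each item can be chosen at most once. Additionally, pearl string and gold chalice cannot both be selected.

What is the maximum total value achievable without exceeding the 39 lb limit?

Best packing: bronze mirror + jeweled dagger + jade mask + ruby pendant + silver idol — 39 lb, 3287 total.
The closest alternative, bronze mirror + jeweled dagger + jade mask + silver idol, reaches only 3211.

3287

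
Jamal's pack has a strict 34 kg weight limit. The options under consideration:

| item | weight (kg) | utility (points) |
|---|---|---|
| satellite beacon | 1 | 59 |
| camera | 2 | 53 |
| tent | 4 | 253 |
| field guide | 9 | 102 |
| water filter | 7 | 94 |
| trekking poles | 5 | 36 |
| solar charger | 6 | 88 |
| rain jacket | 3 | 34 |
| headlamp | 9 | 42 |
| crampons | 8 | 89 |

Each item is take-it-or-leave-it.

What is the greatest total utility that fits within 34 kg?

Greedy by ratio would take satellite beacon + camera + tent + field guide + water filter + solar charger + rain jacket: 32 kg used, total 683.
Dropping rain jacket frees 3 kg; slotting in trekking poles (5 kg) lifts the total to 685 at 34 kg.

685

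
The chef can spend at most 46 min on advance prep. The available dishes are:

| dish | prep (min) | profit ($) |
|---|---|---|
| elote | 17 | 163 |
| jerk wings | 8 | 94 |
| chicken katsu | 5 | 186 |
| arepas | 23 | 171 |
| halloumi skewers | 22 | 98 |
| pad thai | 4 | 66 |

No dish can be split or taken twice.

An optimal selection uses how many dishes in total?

The maximum profit within 46 min is 520.
For example elote + chicken katsu + arepas achieves it, using 45 min.
Every optimal selection uses 3 dishes.

3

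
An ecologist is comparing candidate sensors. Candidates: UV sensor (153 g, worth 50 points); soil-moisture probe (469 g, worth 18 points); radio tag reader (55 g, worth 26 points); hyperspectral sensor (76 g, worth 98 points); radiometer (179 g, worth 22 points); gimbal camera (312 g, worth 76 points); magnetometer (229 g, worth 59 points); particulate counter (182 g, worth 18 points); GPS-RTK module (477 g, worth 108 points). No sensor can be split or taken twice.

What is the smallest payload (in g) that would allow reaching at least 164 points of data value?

Minimise g subject to total data value ≥ 164.
Taking UV sensor + radio tag reader + hyperspectral sensor gives 174 (≥ 164) for 284 g.
No combination under 284 g hits 164.

284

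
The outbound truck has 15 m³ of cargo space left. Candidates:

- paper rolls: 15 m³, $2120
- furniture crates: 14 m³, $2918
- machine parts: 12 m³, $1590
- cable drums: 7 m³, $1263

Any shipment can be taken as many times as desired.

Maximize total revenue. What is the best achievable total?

2918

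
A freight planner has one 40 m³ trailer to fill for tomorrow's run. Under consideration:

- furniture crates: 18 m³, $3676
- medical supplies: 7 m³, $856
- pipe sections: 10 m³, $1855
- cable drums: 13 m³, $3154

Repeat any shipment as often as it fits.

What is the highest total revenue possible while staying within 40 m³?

By revenue per m³: cable drums 242.62, furniture crates 204.22, pipe sections 185.50, medical supplies 122.29 lead.
Taking 3×cable drums: 39 m³ used, 9462 in revenue.
No other feasible combination exceeds 9462.

9462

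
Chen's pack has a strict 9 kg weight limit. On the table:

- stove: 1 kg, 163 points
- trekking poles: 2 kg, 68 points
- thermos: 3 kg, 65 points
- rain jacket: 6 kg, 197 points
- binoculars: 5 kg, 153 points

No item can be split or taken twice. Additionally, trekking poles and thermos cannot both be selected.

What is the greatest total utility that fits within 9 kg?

428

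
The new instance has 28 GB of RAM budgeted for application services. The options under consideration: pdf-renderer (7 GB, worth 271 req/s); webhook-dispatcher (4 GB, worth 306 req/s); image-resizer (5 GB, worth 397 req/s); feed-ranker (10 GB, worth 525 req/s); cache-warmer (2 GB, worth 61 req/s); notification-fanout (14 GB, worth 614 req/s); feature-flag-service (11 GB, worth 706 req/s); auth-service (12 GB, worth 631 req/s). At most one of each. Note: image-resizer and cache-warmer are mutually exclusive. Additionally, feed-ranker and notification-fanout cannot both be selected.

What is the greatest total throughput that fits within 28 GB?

1734

Greedy by ratio would take pdf-renderer + webhook-dispatcher + image-resizer + feature-flag-service: 27 GB used, total 1680.
Replace pdf-renderer and webhook-dispatcher with auth-service: the trade gains 54 net, giving 1734 at 28 GB.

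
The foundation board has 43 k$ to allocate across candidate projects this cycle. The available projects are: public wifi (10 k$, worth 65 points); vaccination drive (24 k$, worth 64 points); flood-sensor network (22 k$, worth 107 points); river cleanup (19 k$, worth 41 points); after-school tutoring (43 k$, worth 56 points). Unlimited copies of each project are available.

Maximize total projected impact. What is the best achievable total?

260

Density check — public wifi 6.50, flood-sensor network 4.86, vaccination drive 2.67, river cleanup 2.16 are the best per k$.
The ratio ordering already packs tightly: 4×public wifi, 40 k$, 260.
The spare 3 k$ is too small for any remaining project, and no exchange beats 260.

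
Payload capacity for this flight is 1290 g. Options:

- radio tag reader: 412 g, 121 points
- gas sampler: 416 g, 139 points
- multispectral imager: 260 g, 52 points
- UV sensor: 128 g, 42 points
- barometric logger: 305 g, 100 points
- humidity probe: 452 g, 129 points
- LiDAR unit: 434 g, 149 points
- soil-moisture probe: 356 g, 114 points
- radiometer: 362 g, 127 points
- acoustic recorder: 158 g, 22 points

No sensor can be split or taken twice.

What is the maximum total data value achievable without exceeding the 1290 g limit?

Taking the top-ratio sensors first gives gas sampler + LiDAR unit + radiometer for 415 (1212 g).
Dropping gas sampler frees 416 g; slotting in UV sensor + soil-moisture probe (484 g) lifts the total to 432 at 1280 g.

432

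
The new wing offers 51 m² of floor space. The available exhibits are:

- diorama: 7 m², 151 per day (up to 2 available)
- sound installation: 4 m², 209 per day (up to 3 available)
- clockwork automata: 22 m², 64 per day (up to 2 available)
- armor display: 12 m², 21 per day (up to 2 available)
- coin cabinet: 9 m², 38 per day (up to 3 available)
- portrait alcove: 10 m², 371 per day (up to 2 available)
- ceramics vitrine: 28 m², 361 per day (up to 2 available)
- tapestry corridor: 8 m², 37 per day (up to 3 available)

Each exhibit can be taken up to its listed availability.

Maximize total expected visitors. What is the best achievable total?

1671

2×diorama + 3×sound installation + 2×portrait alcove uses 46 of the 51 m² and totals 1671.
Every other selection either busts 51 m² or exceeds an availability limit or fails to beat 1671.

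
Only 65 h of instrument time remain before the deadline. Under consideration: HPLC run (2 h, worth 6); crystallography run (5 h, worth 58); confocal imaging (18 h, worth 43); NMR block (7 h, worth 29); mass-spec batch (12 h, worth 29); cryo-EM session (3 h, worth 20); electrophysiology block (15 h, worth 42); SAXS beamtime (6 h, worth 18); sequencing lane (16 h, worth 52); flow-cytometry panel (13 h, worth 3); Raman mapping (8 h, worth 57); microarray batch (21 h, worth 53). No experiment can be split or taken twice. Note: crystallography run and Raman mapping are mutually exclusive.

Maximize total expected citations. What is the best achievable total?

248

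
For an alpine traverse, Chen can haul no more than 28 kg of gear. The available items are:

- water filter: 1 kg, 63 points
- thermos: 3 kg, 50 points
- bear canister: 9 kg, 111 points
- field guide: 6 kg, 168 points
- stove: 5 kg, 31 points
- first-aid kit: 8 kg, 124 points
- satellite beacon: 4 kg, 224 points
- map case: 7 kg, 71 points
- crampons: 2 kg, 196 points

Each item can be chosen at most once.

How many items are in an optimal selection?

Optimal total is 846.
water filter + field guide + first-aid kit + satellite beacon + map case + crampons hits 846 at 28 kg.
All optima have 6 items.

6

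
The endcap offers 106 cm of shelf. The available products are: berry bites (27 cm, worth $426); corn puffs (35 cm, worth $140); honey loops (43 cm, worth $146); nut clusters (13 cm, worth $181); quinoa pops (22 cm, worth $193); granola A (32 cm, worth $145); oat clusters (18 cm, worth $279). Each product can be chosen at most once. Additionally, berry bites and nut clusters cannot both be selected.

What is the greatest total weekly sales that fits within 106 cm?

Best packing: berry bites + quinoa pops + granola A + oat clusters — 99 cm, 1043 total.

1043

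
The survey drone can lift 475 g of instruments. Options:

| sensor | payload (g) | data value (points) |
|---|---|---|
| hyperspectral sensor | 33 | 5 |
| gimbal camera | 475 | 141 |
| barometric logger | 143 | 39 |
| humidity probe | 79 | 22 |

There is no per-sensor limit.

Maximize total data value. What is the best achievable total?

141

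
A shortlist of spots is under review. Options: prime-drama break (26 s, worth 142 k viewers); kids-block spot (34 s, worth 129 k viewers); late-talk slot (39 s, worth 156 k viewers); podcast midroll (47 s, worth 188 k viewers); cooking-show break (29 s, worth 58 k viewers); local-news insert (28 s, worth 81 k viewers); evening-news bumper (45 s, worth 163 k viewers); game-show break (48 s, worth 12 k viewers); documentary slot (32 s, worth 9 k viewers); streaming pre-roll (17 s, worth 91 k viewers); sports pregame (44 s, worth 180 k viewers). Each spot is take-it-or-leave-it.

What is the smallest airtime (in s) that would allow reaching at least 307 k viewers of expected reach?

70

Minimise s subject to total expected reach ≥ 307.
Taking prime-drama break + sports pregame gives 322 (≥ 307) for 70 s.
Any bundle with less than 70 s falls short of 307.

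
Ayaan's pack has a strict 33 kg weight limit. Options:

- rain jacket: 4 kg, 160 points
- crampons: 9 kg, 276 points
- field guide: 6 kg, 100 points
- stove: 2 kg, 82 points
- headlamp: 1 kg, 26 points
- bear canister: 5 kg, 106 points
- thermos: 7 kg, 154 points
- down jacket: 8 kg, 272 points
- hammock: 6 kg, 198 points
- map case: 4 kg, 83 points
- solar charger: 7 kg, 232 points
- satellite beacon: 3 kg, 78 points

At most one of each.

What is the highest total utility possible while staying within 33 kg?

Density check — stove 41.00, rain jacket 40.00, down jacket 34.00 are the best per kg.
A density-first pass picks rain jacket + stove + headlamp + down jacket + hammock + solar charger + satellite beacon — 1048 at 31 kg.
Dropping headlamp and hammock frees 7 kg; slotting in crampons (9 kg) lifts the total to 1100 at 33 kg.
The closest alternative, rain jacket + crampons + stove + headlamp + down jacket + hammock + satellite beacon, reaches only 1092.

1100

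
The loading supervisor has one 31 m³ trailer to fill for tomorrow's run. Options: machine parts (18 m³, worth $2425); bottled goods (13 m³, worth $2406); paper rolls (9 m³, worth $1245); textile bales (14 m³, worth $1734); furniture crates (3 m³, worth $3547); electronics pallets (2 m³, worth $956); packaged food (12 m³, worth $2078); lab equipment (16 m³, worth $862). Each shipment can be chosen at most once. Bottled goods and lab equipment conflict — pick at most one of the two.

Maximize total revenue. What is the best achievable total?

Ranking by ratio (revenue/m³): furniture crates 1182.33, electronics pallets 478.00, bottled goods 185.08.
The ratio ordering already packs tightly: bottled goods + furniture crates + electronics pallets + packaged food, 30 m³, 8987.
Next best is textile bales + furniture crates + electronics pallets + packaged food at 8315 (31 m³) — short by 672.

8987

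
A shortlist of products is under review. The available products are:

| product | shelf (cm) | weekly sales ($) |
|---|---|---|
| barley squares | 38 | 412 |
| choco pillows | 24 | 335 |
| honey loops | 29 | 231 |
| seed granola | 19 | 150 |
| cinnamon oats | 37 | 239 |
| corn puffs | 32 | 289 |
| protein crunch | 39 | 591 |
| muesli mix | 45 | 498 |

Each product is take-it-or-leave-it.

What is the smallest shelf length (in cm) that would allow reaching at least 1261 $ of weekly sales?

101

Look for the lowest-shelf combination reaching 1261.
Taking barley squares + choco pillows + protein crunch gives 1338 (≥ 1261) for 101 cm.
No combination under 101 cm hits 1261.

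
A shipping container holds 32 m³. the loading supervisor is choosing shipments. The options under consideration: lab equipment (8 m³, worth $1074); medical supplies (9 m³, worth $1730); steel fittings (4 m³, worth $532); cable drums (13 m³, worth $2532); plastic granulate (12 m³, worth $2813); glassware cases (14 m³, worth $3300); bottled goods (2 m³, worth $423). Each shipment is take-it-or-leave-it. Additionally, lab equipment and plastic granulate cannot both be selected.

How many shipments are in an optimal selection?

Optimal total is 7068.
steel fittings + plastic granulate + glassware cases + bottled goods hits 7068 at 32 m³.
Any selection reaching 7068 contains exactly 4 shipments.

4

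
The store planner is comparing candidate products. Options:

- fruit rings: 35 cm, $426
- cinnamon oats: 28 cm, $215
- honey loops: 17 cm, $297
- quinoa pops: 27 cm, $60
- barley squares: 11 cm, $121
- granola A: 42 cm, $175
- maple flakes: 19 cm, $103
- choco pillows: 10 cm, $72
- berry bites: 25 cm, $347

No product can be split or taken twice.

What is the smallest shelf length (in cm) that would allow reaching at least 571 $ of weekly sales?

42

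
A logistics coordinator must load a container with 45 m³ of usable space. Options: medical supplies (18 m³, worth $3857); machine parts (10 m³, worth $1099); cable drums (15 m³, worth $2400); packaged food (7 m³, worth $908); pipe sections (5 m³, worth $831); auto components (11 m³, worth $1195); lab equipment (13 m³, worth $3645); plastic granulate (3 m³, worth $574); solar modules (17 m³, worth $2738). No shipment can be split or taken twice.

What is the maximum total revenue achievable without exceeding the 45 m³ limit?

9271

Taking the top-ratio shipments first gives medical supplies + pipe sections + lab equipment + plastic granulate for 8907 (39 m³).
Replace pipe sections with auto components: the trade gains 364 net, giving 9271 at 45 m³.
An exhaustive check of the 512 subsets confirms 9271.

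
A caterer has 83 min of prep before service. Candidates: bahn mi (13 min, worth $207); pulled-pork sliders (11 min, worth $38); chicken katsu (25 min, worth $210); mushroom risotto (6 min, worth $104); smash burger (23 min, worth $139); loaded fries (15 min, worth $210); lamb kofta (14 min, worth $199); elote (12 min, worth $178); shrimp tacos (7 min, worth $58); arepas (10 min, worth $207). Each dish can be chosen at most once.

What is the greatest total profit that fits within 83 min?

1163

Bahn mi + mushroom risotto + loaded fries + lamb kofta + elote + shrimp tacos + arepas uses 77 of the 83 min and totals 1163.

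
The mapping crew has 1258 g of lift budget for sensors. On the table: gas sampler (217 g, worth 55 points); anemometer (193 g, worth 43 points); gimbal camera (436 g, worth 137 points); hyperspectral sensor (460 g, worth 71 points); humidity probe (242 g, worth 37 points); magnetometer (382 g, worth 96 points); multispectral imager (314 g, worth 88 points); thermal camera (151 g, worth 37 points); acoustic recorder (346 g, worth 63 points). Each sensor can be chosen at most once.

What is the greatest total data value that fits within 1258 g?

Greedy by ratio would take gas sampler + gimbal camera + multispectral imager + thermal camera: 1118 g used, total 317.
The 465 g tied up in multispectral imager and thermal camera is better spent on anemometer + magnetometer — total rises to 331 (1228 g).

331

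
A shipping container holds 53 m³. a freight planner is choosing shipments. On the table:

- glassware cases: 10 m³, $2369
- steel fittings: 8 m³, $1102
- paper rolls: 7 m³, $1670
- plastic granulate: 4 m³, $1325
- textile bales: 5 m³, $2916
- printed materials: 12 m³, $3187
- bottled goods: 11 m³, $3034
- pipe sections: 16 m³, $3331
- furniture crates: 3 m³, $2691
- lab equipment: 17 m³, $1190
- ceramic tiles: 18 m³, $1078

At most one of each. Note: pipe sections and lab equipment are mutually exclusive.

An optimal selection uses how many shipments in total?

7

Best achievable revenue is 17192.
glassware cases + paper rolls + plastic granulate + textile bales + printed materials + bottled goods + furniture crates hits 17192 at 52 m³.
All optima have 7 shipments.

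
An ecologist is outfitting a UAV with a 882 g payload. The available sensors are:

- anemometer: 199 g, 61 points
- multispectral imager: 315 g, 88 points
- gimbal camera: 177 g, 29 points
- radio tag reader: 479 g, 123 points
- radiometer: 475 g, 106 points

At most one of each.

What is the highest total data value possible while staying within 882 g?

Taking the top-ratio sensors first gives anemometer + multispectral imager + gimbal camera for 178 (691 g).
The 315 g tied up in multispectral imager is better spent on radio tag reader — total rises to 213 (855 g).
The spare 27 g is too small for any remaining sensor, and no exchange beats 213.

213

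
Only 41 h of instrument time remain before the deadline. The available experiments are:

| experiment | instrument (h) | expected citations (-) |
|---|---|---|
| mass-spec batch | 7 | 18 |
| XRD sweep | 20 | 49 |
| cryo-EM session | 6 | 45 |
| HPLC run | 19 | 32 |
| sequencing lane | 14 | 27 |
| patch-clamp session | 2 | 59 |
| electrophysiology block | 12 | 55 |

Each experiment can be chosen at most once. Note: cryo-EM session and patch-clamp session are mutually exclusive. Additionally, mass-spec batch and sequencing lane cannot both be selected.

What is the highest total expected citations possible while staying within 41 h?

181

By expected citations per h: patch-clamp session 29.50, cryo-EM session 7.50, electrophysiology block 4.58, mass-spec batch 2.57 lead.
Mass-spec batch + XRD sweep + patch-clamp session + electrophysiology block uses 41 of the 41 h and totals 181.
Nothing else feasible within 41 h beats 181.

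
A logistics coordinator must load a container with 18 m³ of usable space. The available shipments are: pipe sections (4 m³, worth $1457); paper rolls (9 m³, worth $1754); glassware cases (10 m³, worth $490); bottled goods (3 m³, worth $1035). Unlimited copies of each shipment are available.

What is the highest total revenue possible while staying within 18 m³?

The ratio heuristic lands on 4×pipe sections (5828) but leaves 2 m³ idle.
Dropping pipe sections frees 4 m³; slotting in 2×bottled goods (6 m³) lifts the total to 6441 at 18 m³.
No other feasible combination exceeds 6441.

6441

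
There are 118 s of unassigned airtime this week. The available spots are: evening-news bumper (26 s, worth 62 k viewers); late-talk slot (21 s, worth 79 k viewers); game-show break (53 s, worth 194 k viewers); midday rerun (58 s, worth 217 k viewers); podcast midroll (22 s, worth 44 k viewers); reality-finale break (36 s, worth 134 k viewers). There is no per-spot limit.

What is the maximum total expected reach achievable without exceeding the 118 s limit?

434

By expected reach per s: late-talk slot 3.76, midday rerun 3.74, reality-finale break 3.72 lead.
Taking the top-ratio spots first gives 5×late-talk slot for 395 (105 s).
Replace 5×late-talk slot with 2×midday rerun: the trade gains 39 net, giving 434 at 116 s.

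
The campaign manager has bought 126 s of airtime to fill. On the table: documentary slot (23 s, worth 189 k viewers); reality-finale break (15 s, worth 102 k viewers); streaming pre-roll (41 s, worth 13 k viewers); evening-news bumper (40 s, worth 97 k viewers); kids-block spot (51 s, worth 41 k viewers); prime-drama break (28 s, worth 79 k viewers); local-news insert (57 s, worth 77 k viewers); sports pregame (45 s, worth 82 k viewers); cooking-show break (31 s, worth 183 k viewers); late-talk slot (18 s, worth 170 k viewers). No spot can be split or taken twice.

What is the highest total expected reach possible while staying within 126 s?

723

Documentary slot + reality-finale break + prime-drama break + cooking-show break + late-talk slot uses 115 of the 126 s and totals 723.
That's the maximum — no swap from here does better than 723.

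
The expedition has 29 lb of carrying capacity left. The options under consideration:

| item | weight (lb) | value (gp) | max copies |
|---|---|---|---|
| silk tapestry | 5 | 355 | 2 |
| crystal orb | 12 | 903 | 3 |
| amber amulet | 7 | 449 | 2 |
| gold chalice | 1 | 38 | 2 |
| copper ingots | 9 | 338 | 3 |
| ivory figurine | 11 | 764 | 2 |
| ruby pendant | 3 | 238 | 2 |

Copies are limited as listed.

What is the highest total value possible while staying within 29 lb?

Ranking by ratio (value/lb): ruby pendant 79.33, crystal orb 75.25, silk tapestry 71.00.
A density-first pass picks 2×silk tapestry + crystal orb + gold chalice + 2×ruby pendant — 2127 at 29 lb.
The 12 lb tied up in silk tapestry and gold chalice and 2×ruby pendant is better spent on crystal orb — total rises to 2161 (29 lb).
No other feasible combination exceeds 2161.

2161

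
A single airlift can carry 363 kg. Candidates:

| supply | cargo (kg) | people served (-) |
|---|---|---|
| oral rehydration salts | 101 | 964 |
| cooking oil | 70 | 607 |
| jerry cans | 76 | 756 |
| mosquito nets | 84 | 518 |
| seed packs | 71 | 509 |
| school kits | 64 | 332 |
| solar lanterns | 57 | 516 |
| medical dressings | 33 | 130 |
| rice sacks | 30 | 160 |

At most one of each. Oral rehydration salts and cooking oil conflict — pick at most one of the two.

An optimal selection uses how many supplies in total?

Best achievable people served is 2914.
oral rehydration salts + jerry cans + mosquito nets + solar lanterns + rice sacks hits 2914 at 348 kg.
Every optimal selection uses 5 supplies.

5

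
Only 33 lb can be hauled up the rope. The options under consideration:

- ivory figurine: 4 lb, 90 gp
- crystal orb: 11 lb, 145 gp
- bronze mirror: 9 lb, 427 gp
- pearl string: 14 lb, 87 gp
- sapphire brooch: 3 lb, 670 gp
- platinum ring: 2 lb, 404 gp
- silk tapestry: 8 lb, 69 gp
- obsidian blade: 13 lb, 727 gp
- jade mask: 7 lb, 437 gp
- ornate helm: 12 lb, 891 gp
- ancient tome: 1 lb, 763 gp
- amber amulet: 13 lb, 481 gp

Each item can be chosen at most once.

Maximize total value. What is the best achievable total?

3455

Ranking by ratio (value/lb): ancient tome 763.00, sapphire brooch 223.33, platinum ring 202.00, ornate helm 74.25.
A density-first pass picks ivory figurine + sapphire brooch + platinum ring + jade mask + ornate helm + ancient tome — 3255 at 29 lb.
Replace ivory figurine and jade mask with obsidian blade: the trade gains 200 net, giving 3455 at 31 lb.
The spare 2 lb is too small for any remaining item, and no exchange beats 3455.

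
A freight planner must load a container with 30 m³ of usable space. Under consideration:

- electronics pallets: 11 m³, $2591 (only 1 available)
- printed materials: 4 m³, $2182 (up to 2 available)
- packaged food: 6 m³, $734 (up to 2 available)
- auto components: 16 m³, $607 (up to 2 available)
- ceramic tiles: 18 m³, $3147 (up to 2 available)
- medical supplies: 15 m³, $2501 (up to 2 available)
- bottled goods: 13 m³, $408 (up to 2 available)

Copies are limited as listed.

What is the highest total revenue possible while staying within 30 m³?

7689

The ratio ordering already packs tightly: electronics pallets + 2×printed materials + packaged food, 25 m³, 7689.
Every other selection either busts 30 m³ or exceeds an availability limit or fails to beat 7689.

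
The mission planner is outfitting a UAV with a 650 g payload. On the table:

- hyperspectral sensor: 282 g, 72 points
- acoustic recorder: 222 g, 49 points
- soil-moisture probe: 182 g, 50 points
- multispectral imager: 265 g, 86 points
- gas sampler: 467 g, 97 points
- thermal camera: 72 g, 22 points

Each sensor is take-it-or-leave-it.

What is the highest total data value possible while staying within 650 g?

Ranking by ratio (data value/g): multispectral imager 0.32, thermal camera 0.31, soil-moisture probe 0.27.
Greedy by ratio would take soil-moisture probe + multispectral imager + thermal camera: 519 g used, total 158.
The 182 g tied up in soil-moisture probe is better spent on hyperspectral sensor — total rises to 180 (619 g).

180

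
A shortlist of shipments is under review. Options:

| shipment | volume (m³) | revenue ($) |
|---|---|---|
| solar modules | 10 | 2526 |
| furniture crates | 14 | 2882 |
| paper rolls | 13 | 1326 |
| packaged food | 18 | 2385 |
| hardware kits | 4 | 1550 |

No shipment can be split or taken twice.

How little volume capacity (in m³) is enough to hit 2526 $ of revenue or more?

Look for the lowest-volume combination reaching 2526.
solar modules: 2526 revenue at 10 m³.
Below 10 m³ the best achievable stays under 2526.

10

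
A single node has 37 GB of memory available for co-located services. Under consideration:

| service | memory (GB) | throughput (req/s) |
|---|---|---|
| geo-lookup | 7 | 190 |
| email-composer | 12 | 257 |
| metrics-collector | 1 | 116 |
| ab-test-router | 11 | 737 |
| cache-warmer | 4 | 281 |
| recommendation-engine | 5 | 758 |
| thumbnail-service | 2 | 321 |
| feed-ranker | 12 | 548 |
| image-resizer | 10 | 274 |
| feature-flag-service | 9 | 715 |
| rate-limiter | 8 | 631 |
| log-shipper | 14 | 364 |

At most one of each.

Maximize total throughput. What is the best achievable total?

Filling by ratio: geo-lookup + metrics-collector + cache-warmer + recommendation-engine + thumbnail-service + feature-flag-service + rate-limiter for 3012, with 1 GB left unused.
The 11 GB tied up in geo-lookup and cache-warmer is better spent on ab-test-router — total rises to 3278 (36 GB).

3278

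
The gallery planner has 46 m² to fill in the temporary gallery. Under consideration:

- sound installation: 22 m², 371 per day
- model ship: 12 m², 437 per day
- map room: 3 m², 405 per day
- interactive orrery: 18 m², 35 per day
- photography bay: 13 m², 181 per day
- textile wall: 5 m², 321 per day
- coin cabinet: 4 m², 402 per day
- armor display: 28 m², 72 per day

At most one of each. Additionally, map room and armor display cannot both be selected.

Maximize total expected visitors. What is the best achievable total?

Ranking by ratio (expected visitors/m²): map room 135.00, coin cabinet 100.50, textile wall 64.20, model ship 36.42.
Taking sound installation + model ship + map room + textile wall + coin cabinet: 46 m² used, 1936 in expected visitors.
Every other selection either busts 46 m² or breaks a pairing rule or fails to beat 1936.

1936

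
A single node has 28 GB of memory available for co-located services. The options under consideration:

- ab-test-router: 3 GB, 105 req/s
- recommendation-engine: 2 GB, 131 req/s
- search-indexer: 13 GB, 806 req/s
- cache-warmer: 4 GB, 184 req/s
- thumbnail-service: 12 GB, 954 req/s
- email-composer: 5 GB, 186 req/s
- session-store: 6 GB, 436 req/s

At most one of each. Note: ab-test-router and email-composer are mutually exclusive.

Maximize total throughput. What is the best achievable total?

1891

The ratio heuristic lands on ab-test-router + recommendation-engine + cache-warmer + thumbnail-service + session-store (1810) but leaves 1 GB idle.
The 13 GB tied up in ab-test-router and cache-warmer and session-store is better spent on search-indexer — total rises to 1891 (27 GB).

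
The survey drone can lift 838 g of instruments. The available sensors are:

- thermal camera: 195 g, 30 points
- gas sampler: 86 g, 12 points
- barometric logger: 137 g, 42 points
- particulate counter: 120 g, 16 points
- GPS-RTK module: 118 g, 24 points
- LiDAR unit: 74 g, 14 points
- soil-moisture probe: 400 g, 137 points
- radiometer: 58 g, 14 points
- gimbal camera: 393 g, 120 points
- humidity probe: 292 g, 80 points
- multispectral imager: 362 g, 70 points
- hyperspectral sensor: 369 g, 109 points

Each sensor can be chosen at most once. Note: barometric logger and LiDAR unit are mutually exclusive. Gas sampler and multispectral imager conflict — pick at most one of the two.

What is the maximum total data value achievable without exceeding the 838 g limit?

Greedy by ratio would take barometric logger + soil-moisture probe + humidity probe: 829 g used, total 259.
Replace barometric logger and humidity probe with radiometer + hyperspectral sensor: the trade gains 1 net, giving 260 at 827 g.
Nothing else feasible within 838 g beats 260.

260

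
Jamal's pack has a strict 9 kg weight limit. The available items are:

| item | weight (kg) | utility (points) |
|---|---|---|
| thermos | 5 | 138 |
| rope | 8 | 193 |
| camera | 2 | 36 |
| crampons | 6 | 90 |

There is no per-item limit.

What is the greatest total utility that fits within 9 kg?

Taking thermos + 2×camera: 9 kg used, 210 in utility.

210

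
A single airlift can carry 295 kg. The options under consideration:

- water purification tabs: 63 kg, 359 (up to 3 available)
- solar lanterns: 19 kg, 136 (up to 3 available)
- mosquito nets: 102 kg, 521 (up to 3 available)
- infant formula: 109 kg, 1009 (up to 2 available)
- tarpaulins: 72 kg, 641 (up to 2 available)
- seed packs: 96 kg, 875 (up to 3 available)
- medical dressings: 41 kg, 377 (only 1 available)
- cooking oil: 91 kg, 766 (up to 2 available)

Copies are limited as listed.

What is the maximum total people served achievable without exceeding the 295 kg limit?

Greedy by ratio would take solar lanterns + 2×infant formula + medical dressings: 278 kg used, total 2531.
Dropping solar lanterns and infant formula frees 128 kg; slotting in 2×tarpaulins (144 kg) lifts the total to 2668 at 294 kg.

2668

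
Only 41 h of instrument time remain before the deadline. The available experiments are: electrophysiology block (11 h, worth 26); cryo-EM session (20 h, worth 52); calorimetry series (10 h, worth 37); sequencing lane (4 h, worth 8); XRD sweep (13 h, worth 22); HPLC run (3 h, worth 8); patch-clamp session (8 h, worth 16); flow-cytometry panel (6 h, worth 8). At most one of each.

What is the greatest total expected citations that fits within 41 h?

115

Density check — calorimetry series 3.70, HPLC run 2.67, cryo-EM session 2.60, electrophysiology block 2.36 are the best per h.
A density-first pass picks cryo-EM session + calorimetry series + sequencing lane + HPLC run — 105 at 37 h.
Replace sequencing lane and HPLC run with electrophysiology block: the trade gains 10 net, giving 115 at 41 h.
The closest alternative, cryo-EM session + calorimetry series + HPLC run + patch-clamp session, reaches only 113.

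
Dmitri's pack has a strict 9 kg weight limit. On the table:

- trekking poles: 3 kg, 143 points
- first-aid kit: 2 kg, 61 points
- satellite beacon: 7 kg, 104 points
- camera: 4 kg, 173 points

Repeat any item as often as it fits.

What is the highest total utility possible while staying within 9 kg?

Best packing: 3×trekking poles — 9 kg, 429 total.

429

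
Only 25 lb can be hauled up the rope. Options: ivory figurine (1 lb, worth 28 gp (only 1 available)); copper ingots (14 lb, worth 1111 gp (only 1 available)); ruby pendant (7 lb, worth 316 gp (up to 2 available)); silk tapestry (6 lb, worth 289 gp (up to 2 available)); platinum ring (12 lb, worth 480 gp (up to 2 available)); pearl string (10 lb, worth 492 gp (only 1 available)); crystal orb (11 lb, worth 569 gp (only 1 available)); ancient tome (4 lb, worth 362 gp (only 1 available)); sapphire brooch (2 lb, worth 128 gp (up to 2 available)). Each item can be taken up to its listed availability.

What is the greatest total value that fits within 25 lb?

1790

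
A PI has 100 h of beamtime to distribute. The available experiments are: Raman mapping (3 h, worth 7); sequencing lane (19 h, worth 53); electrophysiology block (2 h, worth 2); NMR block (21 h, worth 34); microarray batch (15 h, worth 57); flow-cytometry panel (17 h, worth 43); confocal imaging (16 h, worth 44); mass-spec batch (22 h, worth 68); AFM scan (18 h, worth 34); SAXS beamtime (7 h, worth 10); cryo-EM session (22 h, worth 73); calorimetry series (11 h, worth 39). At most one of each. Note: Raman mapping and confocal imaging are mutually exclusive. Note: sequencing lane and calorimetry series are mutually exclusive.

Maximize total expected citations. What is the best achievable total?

303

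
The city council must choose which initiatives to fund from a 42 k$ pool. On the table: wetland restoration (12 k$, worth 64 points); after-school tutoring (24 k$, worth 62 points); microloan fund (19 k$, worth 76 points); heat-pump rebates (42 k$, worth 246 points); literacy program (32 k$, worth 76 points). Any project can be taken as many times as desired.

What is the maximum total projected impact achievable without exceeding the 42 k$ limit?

246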